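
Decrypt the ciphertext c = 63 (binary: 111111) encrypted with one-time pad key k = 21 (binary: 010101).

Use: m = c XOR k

Step 1: XOR ciphertext with key:
  Ciphertext: 111111
  Key:        010101
  XOR:        101010
Step 2: Plaintext = 101010 = 42 in decimal.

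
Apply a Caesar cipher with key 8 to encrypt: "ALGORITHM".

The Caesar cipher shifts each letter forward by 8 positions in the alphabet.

Step 1: For each letter, shift forward by 8 positions (mod 26).
  A (position 0) -> position (0+8) mod 26 = 8 -> I
  L (position 11) -> position (11+8) mod 26 = 19 -> T
  G (position 6) -> position (6+8) mod 26 = 14 -> O
  O (position 14) -> position (14+8) mod 26 = 22 -> W
  R (position 17) -> position (17+8) mod 26 = 25 -> Z
  I (position 8) -> position (8+8) mod 26 = 16 -> Q
  T (position 19) -> position (19+8) mod 26 = 1 -> B
  H (position 7) -> position (7+8) mod 26 = 15 -> P
  M (position 12) -> position (12+8) mod 26 = 20 -> U
Result: ITOWZQBPU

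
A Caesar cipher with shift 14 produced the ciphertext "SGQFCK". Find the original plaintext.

Step 1: Reverse the shift by subtracting 14 from each letter position.
  S (position 18) -> position (18-14) mod 26 = 4 -> E
  G (position 6) -> position (6-14) mod 26 = 18 -> S
  Q (position 16) -> position (16-14) mod 26 = 2 -> C
  F (position 5) -> position (5-14) mod 26 = 17 -> R
  C (position 2) -> position (2-14) mod 26 = 14 -> O
  K (position 10) -> position (10-14) mod 26 = 22 -> W
Decrypted message: ESCROW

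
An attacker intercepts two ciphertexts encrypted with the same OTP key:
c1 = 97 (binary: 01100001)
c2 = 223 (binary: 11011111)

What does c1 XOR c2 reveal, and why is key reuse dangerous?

Step 1: c1 XOR c2 = (m1 XOR k) XOR (m2 XOR k).
Step 2: By XOR associativity/commutativity: = m1 XOR m2 XOR k XOR k = m1 XOR m2.
Step 3: 01100001 XOR 11011111 = 10111110 = 190.
Step 4: The key cancels out! An attacker learns m1 XOR m2 = 190, revealing the relationship between plaintexts.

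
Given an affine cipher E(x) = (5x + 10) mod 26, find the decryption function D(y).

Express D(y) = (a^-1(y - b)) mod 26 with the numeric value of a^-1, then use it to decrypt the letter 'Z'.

Step 1: Find a^-1, the modular inverse of 5 mod 26.
Step 2: We need 5 * a^-1 = 1 (mod 26).
Step 3: 5 * 21 = 105 = 4 * 26 + 1, so a^-1 = 21.
Step 4: D(y) = 21(y - 10) mod 26.
Step 5: Apply to 'Z' (y = 25): D(25) = 21 * (25 - 10) mod 26 = 21 * 15 mod 26 = 3 -> 'D'.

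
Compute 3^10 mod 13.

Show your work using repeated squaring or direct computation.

Step 1: Compute 3^10 mod 13 step by step, reducing modulo 13 at each step.
  3^1 mod 13 = 3
  3^2 mod 13 = (3 * 3) mod 13 = 9
  3^3 mod 13 = (9 * 3) mod 13 = 1
  3^4 mod 13 = (1 * 3) mod 13 = 3
  3^5 mod 13 = (3 * 3) mod 13 = 9
  3^6 mod 13 = (9 * 3) mod 13 = 1
  3^7 mod 13 = (1 * 3) mod 13 = 3
  3^8 mod 13 = (3 * 3) mod 13 = 9
  3^9 mod 13 = (9 * 3) mod 13 = 1
  3^10 mod 13 = (1 * 3) mod 13 = 3
Step 2: Result = 3.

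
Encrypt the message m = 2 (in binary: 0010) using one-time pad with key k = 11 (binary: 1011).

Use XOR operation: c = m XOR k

Step 1: Write out the XOR operation bit by bit:
  Message: 0010
  Key:     1011
  XOR:     1001
Step 2: Convert to decimal: 1001 = 9.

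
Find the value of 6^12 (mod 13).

Step 1: Compute 6^12 mod 13 step by step, reducing modulo 13 at each step.
  6^1 mod 13 = 6
  6^2 mod 13 = (6 * 6) mod 13 = 10
  6^3 mod 13 = (10 * 6) mod 13 = 8
  6^4 mod 13 = (8 * 6) mod 13 = 9
  6^5 mod 13 = (9 * 6) mod 13 = 2
  6^6 mod 13 = (2 * 6) mod 13 = 12
  6^7 mod 13 = (12 * 6) mod 13 = 7
  6^8 mod 13 = (7 * 6) mod 13 = 3
  6^9 mod 13 = (3 * 6) mod 13 = 5
  6^10 mod 13 = (5 * 6) mod 13 = 4
  6^11 mod 13 = (4 * 6) mod 13 = 11
  6^12 mod 13 = (11 * 6) mod 13 = 1
Step 2: Result = 1.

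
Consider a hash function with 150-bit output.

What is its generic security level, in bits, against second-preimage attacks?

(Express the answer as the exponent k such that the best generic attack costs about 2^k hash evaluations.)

Step 1: The hash has a 150-bit output.
Step 2: Second-preimage resistance means: given a specific input x, it should be infeasible to find a different y with h(y) = h(x).
With a 150-bit output, a generic search for a second preimage costs about 2^150 evaluations (each trial matches the fixed target with probability 2^-150).
Step 3: Security level = 150 bits.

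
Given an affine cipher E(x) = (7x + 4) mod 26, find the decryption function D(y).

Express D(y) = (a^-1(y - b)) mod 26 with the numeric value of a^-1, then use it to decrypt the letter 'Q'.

Step 1: Find a^-1, the modular inverse of 7 mod 26.
Step 2: We need 7 * a^-1 = 1 (mod 26).
Step 3: 7 * 15 = 105 = 4 * 26 + 1, so a^-1 = 15.
Step 4: D(y) = 15(y - 4) mod 26.
Step 5: Apply to 'Q' (y = 16): D(16) = 15 * (16 - 4) mod 26 = 15 * 12 mod 26 = 24 -> 'Y'.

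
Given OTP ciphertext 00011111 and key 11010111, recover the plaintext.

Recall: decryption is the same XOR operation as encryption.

Step 1: XOR ciphertext with key:
  Ciphertext: 00011111
  Key:        11010111
  XOR:        11001000
Step 2: Plaintext = 11001000 = 200 in decimal.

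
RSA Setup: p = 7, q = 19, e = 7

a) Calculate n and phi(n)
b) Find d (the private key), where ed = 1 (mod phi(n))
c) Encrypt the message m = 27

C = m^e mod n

Step 1: n = 7 * 19 = 133.
Step 2: phi(n) = (7-1)(19-1) = 6 * 18 = 108.
Step 3: Find d = 7^(-1) mod 108 = 31.
  Verify: 7 * 31 = 217 = 1 (mod 108).
Step 4: C = 27^7 mod 133 = 27.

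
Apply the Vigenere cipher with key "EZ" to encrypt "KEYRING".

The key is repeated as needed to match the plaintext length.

Step 1: Repeat key to match plaintext length:
  Plaintext: KEYRING
  Key:       EZEZEZE
Step 2: Encrypt each letter:
  K(10) + E(4) = (10+4) mod 26 = 14 = O
  E(4) + Z(25) = (4+25) mod 26 = 3 = D
  Y(24) + E(4) = (24+4) mod 26 = 2 = C
  R(17) + Z(25) = (17+25) mod 26 = 16 = Q
  I(8) + E(4) = (8+4) mod 26 = 12 = M
  N(13) + Z(25) = (13+25) mod 26 = 12 = M
  G(6) + E(4) = (6+4) mod 26 = 10 = K
Ciphertext: ODCQMMK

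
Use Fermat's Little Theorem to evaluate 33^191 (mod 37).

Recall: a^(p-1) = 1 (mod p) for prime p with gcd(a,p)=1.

Step 1: Since 37 is prime, by Fermat's Little Theorem: 33^36 = 1 (mod 37).
Step 2: Reduce exponent: 191 mod 36 = 11.
Step 3: So 33^191 = 33^11 (mod 37).
Step 4: 33^11 mod 37 = 16.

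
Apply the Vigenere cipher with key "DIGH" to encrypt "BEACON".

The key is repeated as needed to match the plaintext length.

Step 1: Repeat key to match plaintext length:
  Plaintext: BEACON
  Key:       DIGHDI
Step 2: Encrypt each letter:
  B(1) + D(3) = (1+3) mod 26 = 4 = E
  E(4) + I(8) = (4+8) mod 26 = 12 = M
  A(0) + G(6) = (0+6) mod 26 = 6 = G
  C(2) + H(7) = (2+7) mod 26 = 9 = J
  O(14) + D(3) = (14+3) mod 26 = 17 = R
  N(13) + I(8) = (13+8) mod 26 = 21 = V
Ciphertext: EMGJRV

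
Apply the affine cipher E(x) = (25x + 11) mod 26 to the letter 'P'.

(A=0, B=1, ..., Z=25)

Step 1: Convert 'P' to number: x = 15.
Step 2: E(15) = (25 * 15 + 11) mod 26 = 386 mod 26 = 22.
Step 3: Convert 22 back to letter: W.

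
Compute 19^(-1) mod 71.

Step 1: We need x such that 19 * x = 1 (mod 71).
Step 2: Using the extended Euclidean algorithm or trial:
  19 * 15 = 285 = 4 * 71 + 1.
Step 3: Since 285 mod 71 = 1, the inverse is x = 15.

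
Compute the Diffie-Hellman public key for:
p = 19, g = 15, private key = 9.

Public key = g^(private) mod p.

Step 1: A = g^a mod p = 15^9 mod 19.
  15^1 mod 19 = 15
  15^2 mod 19 = (15 * 15) mod 19 = 16
  15^3 mod 19 = (16 * 15) mod 19 = 12
  15^4 mod 19 = (12 * 15) mod 19 = 9
  15^5 mod 19 = (9 * 15) mod 19 = 2
  15^6 mod 19 = (2 * 15) mod 19 = 11
  15^7 mod 19 = (11 * 15) mod 19 = 13
  15^8 mod 19 = (13 * 15) mod 19 = 5
  15^9 mod 19 = (5 * 15) mod 19 = 18
Result: A = 18.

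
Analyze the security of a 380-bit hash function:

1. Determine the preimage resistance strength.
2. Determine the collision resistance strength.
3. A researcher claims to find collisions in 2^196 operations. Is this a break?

Step 1: Preimage resistance requires brute-force of 2^380 operations.
Step 2: Collision resistance (birthday bound) = 2^(380/2) = 2^190.
Step 3: The claimed attack costs 2^196 operations.
Step 4: Since 2^196 >= 2^190, the claimed attack is no faster than the generic birthday attack, so this does not break collision resistance.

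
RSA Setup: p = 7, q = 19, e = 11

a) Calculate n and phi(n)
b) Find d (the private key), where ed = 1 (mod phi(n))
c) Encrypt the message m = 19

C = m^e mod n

Step 1: n = 7 * 19 = 133.
Step 2: phi(n) = (7-1)(19-1) = 6 * 18 = 108.
Step 3: Find d = 11^(-1) mod 108 = 59.
  Verify: 11 * 59 = 649 = 1 (mod 108).
Step 4: C = 19^11 mod 133 = 38.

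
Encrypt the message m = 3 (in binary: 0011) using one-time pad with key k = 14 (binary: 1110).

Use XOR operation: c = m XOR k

Step 1: Write out the XOR operation bit by bit:
  Message: 0011
  Key:     1110
  XOR:     1101
Step 2: Convert to decimal: 1101 = 13.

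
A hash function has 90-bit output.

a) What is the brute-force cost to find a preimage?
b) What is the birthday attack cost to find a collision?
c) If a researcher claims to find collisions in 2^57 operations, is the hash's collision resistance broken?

Step 1: Preimage resistance requires brute-force of 2^90 operations.
Step 2: Collision resistance (birthday bound) = 2^(90/2) = 2^45.
Step 3: The claimed attack costs 2^57 operations.
Step 4: Since 2^57 >= 2^45, the claimed attack is no faster than the generic birthday attack, so this does not break collision resistance.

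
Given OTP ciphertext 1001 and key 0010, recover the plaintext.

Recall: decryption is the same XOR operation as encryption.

Step 1: XOR ciphertext with key:
  Ciphertext: 1001
  Key:        0010
  XOR:        1011
Step 2: Plaintext = 1011 = 11 in decimal.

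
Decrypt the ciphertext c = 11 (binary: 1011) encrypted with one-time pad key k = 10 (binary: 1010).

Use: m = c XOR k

Step 1: XOR ciphertext with key:
  Ciphertext: 1011
  Key:        1010
  XOR:        0001
Step 2: Plaintext = 0001 = 1 in decimal.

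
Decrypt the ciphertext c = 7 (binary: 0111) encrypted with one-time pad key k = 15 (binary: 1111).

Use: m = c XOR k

Step 1: XOR ciphertext with key:
  Ciphertext: 0111
  Key:        1111
  XOR:        1000
Step 2: Plaintext = 1000 = 8 in decimal.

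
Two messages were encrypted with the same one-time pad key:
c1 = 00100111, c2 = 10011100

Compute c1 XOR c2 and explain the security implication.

Step 1: c1 XOR c2 = (m1 XOR k) XOR (m2 XOR k).
Step 2: By XOR associativity/commutativity: = m1 XOR m2 XOR k XOR k = m1 XOR m2.
Step 3: 00100111 XOR 10011100 = 10111011 = 187.
Step 4: The key cancels out! An attacker learns m1 XOR m2 = 187, revealing the relationship between plaintexts.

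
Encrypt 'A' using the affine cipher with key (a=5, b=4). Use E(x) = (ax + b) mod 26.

Step 1: Convert 'A' to number: x = 0.
Step 2: E(0) = (5 * 0 + 4) mod 26 = 4 mod 26 = 4.
Step 3: Convert 4 back to letter: E.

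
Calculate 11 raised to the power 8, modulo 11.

Step 1: Compute 11^8 mod 11 step by step, reducing modulo 11 at each step.
  11^1 mod 11 = 0
  11^2 mod 11 = (0 * 11) mod 11 = 0
  11^3 mod 11 = (0 * 11) mod 11 = 0
  11^4 mod 11 = (0 * 11) mod 11 = 0
  11^5 mod 11 = (0 * 11) mod 11 = 0
  11^6 mod 11 = (0 * 11) mod 11 = 0
  11^7 mod 11 = (0 * 11) mod 11 = 0
  11^8 mod 11 = (0 * 11) mod 11 = 0
Step 2: Result = 0.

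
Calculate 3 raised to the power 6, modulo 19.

Step 1: Compute 3^6 mod 19 step by step, reducing modulo 19 at each step.
  3^1 mod 19 = 3
  3^2 mod 19 = (3 * 3) mod 19 = 9
  3^3 mod 19 = (9 * 3) mod 19 = 8
  3^4 mod 19 = (8 * 3) mod 19 = 5
  3^5 mod 19 = (5 * 3) mod 19 = 15
  3^6 mod 19 = (15 * 3) mod 19 = 7
Step 2: Result = 7.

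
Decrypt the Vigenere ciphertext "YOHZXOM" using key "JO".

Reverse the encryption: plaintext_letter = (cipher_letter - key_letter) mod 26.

Step 1: Extend key: JOJOJOJ
Step 2: Decrypt each letter (c - k) mod 26:
  Y(24) - J(9) = (24-9) mod 26 = 15 = P
  O(14) - O(14) = (14-14) mod 26 = 0 = A
  H(7) - J(9) = (7-9) mod 26 = 24 = Y
  Z(25) - O(14) = (25-14) mod 26 = 11 = L
  X(23) - J(9) = (23-9) mod 26 = 14 = O
  O(14) - O(14) = (14-14) mod 26 = 0 = A
  M(12) - J(9) = (12-9) mod 26 = 3 = D
Plaintext: PAYLOAD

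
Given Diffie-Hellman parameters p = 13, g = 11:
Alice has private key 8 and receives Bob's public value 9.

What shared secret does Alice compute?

Step 1: s = B^a mod p = 9^8 mod 13.
  9^1 mod 13 = 9
  9^2 mod 13 = (9 * 9) mod 13 = 3
  9^3 mod 13 = (3 * 9) mod 13 = 1
  9^4 mod 13 = (1 * 9) mod 13 = 9
  9^5 mod 13 = (9 * 9) mod 13 = 3
  9^6 mod 13 = (3 * 9) mod 13 = 1
  9^7 mod 13 = (1 * 9) mod 13 = 9
  9^8 mod 13 = (9 * 9) mod 13 = 3
Result: shared secret = 3.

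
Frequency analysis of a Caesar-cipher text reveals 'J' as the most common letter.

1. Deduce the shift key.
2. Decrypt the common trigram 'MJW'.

Step 1: In English, 'E' is the most frequent letter (12.7%).
Step 2: The most frequent ciphertext letter is 'J' (position 9).
Step 3: Shift = (9 - 4) mod 26 = 5.
Step 4: Decrypt 'MJW' by shifting back 5:
  M -> H
  J -> E
  W -> R
Step 5: 'MJW' decrypts to 'HER'.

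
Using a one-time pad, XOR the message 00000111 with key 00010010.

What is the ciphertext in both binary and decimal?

Step 1: Write out the XOR operation bit by bit:
  Message: 00000111
  Key:     00010010
  XOR:     00010101
Step 2: Convert to decimal: 00010101 = 21.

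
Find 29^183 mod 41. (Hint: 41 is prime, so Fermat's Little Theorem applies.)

Step 1: Since 41 is prime, by Fermat's Little Theorem: 29^40 = 1 (mod 41).
Step 2: Reduce exponent: 183 mod 40 = 23.
Step 3: So 29^183 = 29^23 (mod 41).
Step 4: 29^23 mod 41 = 6.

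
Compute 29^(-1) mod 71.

Step 1: We need x such that 29 * x = 1 (mod 71).
Step 2: Using the extended Euclidean algorithm or trial:
  29 * 49 = 1421 = 20 * 71 + 1.
Step 3: Since 1421 mod 71 = 1, the inverse is x = 49.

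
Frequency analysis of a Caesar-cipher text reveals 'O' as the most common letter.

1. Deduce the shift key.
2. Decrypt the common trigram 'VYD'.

Step 1: In English, 'E' is the most frequent letter (12.7%).
Step 2: The most frequent ciphertext letter is 'O' (position 14).
Step 3: Shift = (14 - 4) mod 26 = 10.
Step 4: Decrypt 'VYD' by shifting back 10:
  V -> L
  Y -> O
  D -> T
Step 5: 'VYD' decrypts to 'LOT'.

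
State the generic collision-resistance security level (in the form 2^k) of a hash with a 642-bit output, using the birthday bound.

Step 1: The birthday paradox gives collision probability ~50% after sqrt(2^n) = 2^(n/2) hashes.
Step 2: For 642-bit output: 2^(642/2) = 2^321.
Step 3: Approximately 2^321 hash computations needed.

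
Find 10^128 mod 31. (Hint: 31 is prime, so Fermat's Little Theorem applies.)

Step 1: Since 31 is prime, by Fermat's Little Theorem: 10^30 = 1 (mod 31).
Step 2: Reduce exponent: 128 mod 30 = 8.
Step 3: So 10^128 = 10^8 (mod 31).
Step 4: 10^8 mod 31 = 14.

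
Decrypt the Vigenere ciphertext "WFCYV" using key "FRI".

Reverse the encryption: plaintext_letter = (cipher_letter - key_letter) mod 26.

Step 1: Extend key: FRIFR
Step 2: Decrypt each letter (c - k) mod 26:
  W(22) - F(5) = (22-5) mod 26 = 17 = R
  F(5) - R(17) = (5-17) mod 26 = 14 = O
  C(2) - I(8) = (2-8) mod 26 = 20 = U
  Y(24) - F(5) = (24-5) mod 26 = 19 = T
  V(21) - R(17) = (21-17) mod 26 = 4 = E
Plaintext: ROUTE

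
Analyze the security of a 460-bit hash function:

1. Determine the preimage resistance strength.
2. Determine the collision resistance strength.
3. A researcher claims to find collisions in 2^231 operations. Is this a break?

Step 1: Preimage resistance requires brute-force of 2^460 operations.
Step 2: Collision resistance (birthday bound) = 2^(460/2) = 2^230.
Step 3: The claimed attack costs 2^231 operations.
Step 4: Since 2^231 >= 2^230, the claimed attack is no faster than the generic birthday attack, so this does not break collision resistance.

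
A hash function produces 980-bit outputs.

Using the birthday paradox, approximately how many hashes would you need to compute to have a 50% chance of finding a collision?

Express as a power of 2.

Step 1: The birthday paradox gives collision probability ~50% after sqrt(2^n) = 2^(n/2) hashes.
Step 2: For 980-bit output: 2^(980/2) = 2^490.
Step 3: Approximately 2^490 hash computations needed.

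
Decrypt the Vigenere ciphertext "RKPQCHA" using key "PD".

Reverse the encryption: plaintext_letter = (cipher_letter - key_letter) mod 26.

Step 1: Extend key: PDPDPDP
Step 2: Decrypt each letter (c - k) mod 26:
  R(17) - P(15) = (17-15) mod 26 = 2 = C
  K(10) - D(3) = (10-3) mod 26 = 7 = H
  P(15) - P(15) = (15-15) mod 26 = 0 = A
  Q(16) - D(3) = (16-3) mod 26 = 13 = N
  C(2) - P(15) = (2-15) mod 26 = 13 = N
  H(7) - D(3) = (7-3) mod 26 = 4 = E
  A(0) - P(15) = (0-15) mod 26 = 11 = L
Plaintext: CHANNEL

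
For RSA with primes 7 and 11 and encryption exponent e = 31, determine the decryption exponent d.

Step 1: n = 7 * 11 = 77.
Step 2: phi(n) = 6 * 10 = 60.
Step 3: Find d such that 31 * d = 1 (mod 60).
Step 4: d = 31^(-1) mod 60 = 31.
Verification: 31 * 31 = 961 = 16 * 60 + 1.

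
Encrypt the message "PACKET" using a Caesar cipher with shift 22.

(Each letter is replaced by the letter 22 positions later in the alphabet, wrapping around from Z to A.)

Step 1: For each letter, shift forward by 22 positions (mod 26).
  P (position 15) -> position (15+22) mod 26 = 11 -> L
  A (position 0) -> position (0+22) mod 26 = 22 -> W
  C (position 2) -> position (2+22) mod 26 = 24 -> Y
  K (position 10) -> position (10+22) mod 26 = 6 -> G
  E (position 4) -> position (4+22) mod 26 = 0 -> A
  T (position 19) -> position (19+22) mod 26 = 15 -> P
Result: LWYGAP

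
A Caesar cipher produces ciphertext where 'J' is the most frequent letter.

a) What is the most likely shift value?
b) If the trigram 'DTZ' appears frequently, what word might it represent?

Step 1: In English, 'E' is the most frequent letter (12.7%).
Step 2: The most frequent ciphertext letter is 'J' (position 9).
Step 3: Shift = (9 - 4) mod 26 = 5.
Step 4: Decrypt 'DTZ' by shifting back 5:
  D -> Y
  T -> O
  Z -> U
Step 5: 'DTZ' decrypts to 'YOU'.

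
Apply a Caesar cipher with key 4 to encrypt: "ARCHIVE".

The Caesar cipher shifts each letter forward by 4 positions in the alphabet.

Step 1: For each letter, shift forward by 4 positions (mod 26).
  A (position 0) -> position (0+4) mod 26 = 4 -> E
  R (position 17) -> position (17+4) mod 26 = 21 -> V
  C (position 2) -> position (2+4) mod 26 = 6 -> G
  H (position 7) -> position (7+4) mod 26 = 11 -> L
  I (position 8) -> position (8+4) mod 26 = 12 -> M
  V (position 21) -> position (21+4) mod 26 = 25 -> Z
  E (position 4) -> position (4+4) mod 26 = 8 -> I
Result: EVGLMZI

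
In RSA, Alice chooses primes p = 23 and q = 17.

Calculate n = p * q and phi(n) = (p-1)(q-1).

Step 1: n = p * q = 23 * 17 = 391.
Step 2: phi(n) = (p-1)(q-1) = 22 * 16 = 352.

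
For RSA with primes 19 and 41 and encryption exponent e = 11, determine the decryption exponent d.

Step 1: n = 19 * 41 = 779.
Step 2: phi(n) = 18 * 40 = 720.
Step 3: Find d such that 11 * d = 1 (mod 720).
Step 4: d = 11^(-1) mod 720 = 131.
Verification: 11 * 131 = 1441 = 2 * 720 + 1.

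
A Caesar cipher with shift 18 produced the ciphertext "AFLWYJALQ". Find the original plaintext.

Step 1: Reverse the shift by subtracting 18 from each letter position.
  A (position 0) -> position (0-18) mod 26 = 8 -> I
  F (position 5) -> position (5-18) mod 26 = 13 -> N
  L (position 11) -> position (11-18) mod 26 = 19 -> T
  W (position 22) -> position (22-18) mod 26 = 4 -> E
  Y (position 24) -> position (24-18) mod 26 = 6 -> G
  J (position 9) -> position (9-18) mod 26 = 17 -> R
  A (position 0) -> position (0-18) mod 26 = 8 -> I
  L (position 11) -> position (11-18) mod 26 = 19 -> T
  Q (position 16) -> position (16-18) mod 26 = 24 -> Y
Decrypted message: INTEGRITY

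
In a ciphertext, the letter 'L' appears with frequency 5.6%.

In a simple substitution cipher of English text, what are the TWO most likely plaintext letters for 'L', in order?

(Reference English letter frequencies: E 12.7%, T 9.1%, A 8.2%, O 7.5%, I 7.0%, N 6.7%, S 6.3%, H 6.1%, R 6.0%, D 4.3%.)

Step 1: Observed frequency of 'L' is 5.6%.
Step 2: Compute distances to each reference frequency and sort:
  R (6.0%): difference = 0.4% <-- BEST
  H (6.1%): difference = 0.5% <-- RUNNER-UP
  S (6.3%): difference = 0.7%
  N (6.7%): difference = 1.1%
  D (4.3%): difference = 1.3%
Step 3: Most likely is 'R' (6.0%, diff 0.4%); second most likely is 'H' (6.1%, diff 0.5%).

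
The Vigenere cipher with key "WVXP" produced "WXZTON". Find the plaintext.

Step 1: Extend key: WVXPWV
Step 2: Decrypt each letter (c - k) mod 26:
  W(22) - W(22) = (22-22) mod 26 = 0 = A
  X(23) - V(21) = (23-21) mod 26 = 2 = C
  Z(25) - X(23) = (25-23) mod 26 = 2 = C
  T(19) - P(15) = (19-15) mod 26 = 4 = E
  O(14) - W(22) = (14-22) mod 26 = 18 = S
  N(13) - V(21) = (13-21) mod 26 = 18 = S
Plaintext: ACCESS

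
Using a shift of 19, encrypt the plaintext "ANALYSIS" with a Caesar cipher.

Step 1: For each letter, shift forward by 19 positions (mod 26).
  A (position 0) -> position (0+19) mod 26 = 19 -> T
  N (position 13) -> position (13+19) mod 26 = 6 -> G
  A (position 0) -> position (0+19) mod 26 = 19 -> T
  L (position 11) -> position (11+19) mod 26 = 4 -> E
  Y (position 24) -> position (24+19) mod 26 = 17 -> R
  S (position 18) -> position (18+19) mod 26 = 11 -> L
  I (position 8) -> position (8+19) mod 26 = 1 -> B
  S (position 18) -> position (18+19) mod 26 = 11 -> L
Result: TGTERLBL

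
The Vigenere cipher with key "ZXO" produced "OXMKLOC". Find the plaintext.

Step 1: Extend key: ZXOZXOZ
Step 2: Decrypt each letter (c - k) mod 26:
  O(14) - Z(25) = (14-25) mod 26 = 15 = P
  X(23) - X(23) = (23-23) mod 26 = 0 = A
  M(12) - O(14) = (12-14) mod 26 = 24 = Y
  K(10) - Z(25) = (10-25) mod 26 = 11 = L
  L(11) - X(23) = (11-23) mod 26 = 14 = O
  O(14) - O(14) = (14-14) mod 26 = 0 = A
  C(2) - Z(25) = (2-25) mod 26 = 3 = D
Plaintext: PAYLOAD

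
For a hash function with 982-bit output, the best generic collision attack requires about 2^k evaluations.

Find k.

Step 1: The hash has a 982-bit output.
Step 2: Collision resistance means it should be infeasible to find any x != y with h(x) = h(y).
By the birthday bound, a generic collision search succeeds after about sqrt(2^982) = 2^(982/2) = 2^491 evaluations.
Step 3: Security level = 491 bits.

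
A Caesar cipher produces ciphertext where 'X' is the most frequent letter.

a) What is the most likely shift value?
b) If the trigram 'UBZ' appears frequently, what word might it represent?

Step 1: In English, 'E' is the most frequent letter (12.7%).
Step 2: The most frequent ciphertext letter is 'X' (position 23).
Step 3: Shift = (23 - 4) mod 26 = 19.
Step 4: Decrypt 'UBZ' by shifting back 19:
  U -> B
  B -> I
  Z -> G
Step 5: 'UBZ' decrypts to 'BIG'.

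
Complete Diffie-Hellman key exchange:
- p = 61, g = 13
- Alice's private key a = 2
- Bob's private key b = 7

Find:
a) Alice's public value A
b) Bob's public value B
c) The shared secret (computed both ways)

Step 1: A = g^a mod p = 13^2 mod 61 = 47.
Step 2: B = g^b mod p = 13^7 mod 61 = 13.
Step 3: Alice computes s = B^a mod p = 13^2 mod 61 = 47.
Step 4: Bob computes s = A^b mod p = 47^7 mod 61 = 47.
Both sides agree: shared secret = 47.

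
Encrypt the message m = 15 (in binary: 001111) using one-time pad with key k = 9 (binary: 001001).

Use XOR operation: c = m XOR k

Step 1: Write out the XOR operation bit by bit:
  Message: 001111
  Key:     001001
  XOR:     000110
Step 2: Convert to decimal: 000110 = 6.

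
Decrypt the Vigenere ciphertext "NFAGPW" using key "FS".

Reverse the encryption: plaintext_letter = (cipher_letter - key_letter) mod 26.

Step 1: Extend key: FSFSFS
Step 2: Decrypt each letter (c - k) mod 26:
  N(13) - F(5) = (13-5) mod 26 = 8 = I
  F(5) - S(18) = (5-18) mod 26 = 13 = N
  A(0) - F(5) = (0-5) mod 26 = 21 = V
  G(6) - S(18) = (6-18) mod 26 = 14 = O
  P(15) - F(5) = (15-5) mod 26 = 10 = K
  W(22) - S(18) = (22-18) mod 26 = 4 = E
Plaintext: INVOKE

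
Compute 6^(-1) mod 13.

Step 1: We need x such that 6 * x = 1 (mod 13).
Step 2: Using the extended Euclidean algorithm or trial:
  6 * 11 = 66 = 5 * 13 + 1.
Step 3: Since 66 mod 13 = 1, the inverse is x = 11.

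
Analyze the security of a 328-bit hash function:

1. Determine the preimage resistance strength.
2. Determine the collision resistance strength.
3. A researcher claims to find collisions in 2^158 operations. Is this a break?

Step 1: Preimage resistance requires brute-force of 2^328 operations.
Step 2: Collision resistance (birthday bound) = 2^(328/2) = 2^164.
Step 3: The claimed attack costs 2^158 operations.
Step 4: Since 2^158 < 2^164, the claimed attack beats the generic birthday bound, so collision resistance is broken.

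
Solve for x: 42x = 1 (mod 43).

Step 1: We need x such that 42 * x = 1 (mod 43).
Step 2: Using the extended Euclidean algorithm or trial:
  42 * 42 = 1764 = 41 * 43 + 1.
Step 3: Since 1764 mod 43 = 1, the inverse is x = 42.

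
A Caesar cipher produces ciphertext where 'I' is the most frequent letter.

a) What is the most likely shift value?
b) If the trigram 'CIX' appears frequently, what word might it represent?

Step 1: In English, 'E' is the most frequent letter (12.7%).
Step 2: The most frequent ciphertext letter is 'I' (position 8).
Step 3: Shift = (8 - 4) mod 26 = 4.
Step 4: Decrypt 'CIX' by shifting back 4:
  C -> Y
  I -> E
  X -> T
Step 5: 'CIX' decrypts to 'YET'.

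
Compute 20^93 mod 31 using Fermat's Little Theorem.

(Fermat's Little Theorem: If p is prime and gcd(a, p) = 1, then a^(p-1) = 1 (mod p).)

Step 1: Since 31 is prime, by Fermat's Little Theorem: 20^30 = 1 (mod 31).
Step 2: Reduce exponent: 93 mod 30 = 3.
Step 3: So 20^93 = 20^3 (mod 31).
Step 4: 20^3 mod 31 = 2.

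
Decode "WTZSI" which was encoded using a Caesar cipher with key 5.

Step 1: Reverse the shift by subtracting 5 from each letter position.
  W (position 22) -> position (22-5) mod 26 = 17 -> R
  T (position 19) -> position (19-5) mod 26 = 14 -> O
  Z (position 25) -> position (25-5) mod 26 = 20 -> U
  S (position 18) -> position (18-5) mod 26 = 13 -> N
  I (position 8) -> position (8-5) mod 26 = 3 -> D
Decrypted message: ROUND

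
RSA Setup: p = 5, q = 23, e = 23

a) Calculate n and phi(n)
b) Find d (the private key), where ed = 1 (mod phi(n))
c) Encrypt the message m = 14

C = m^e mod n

Step 1: n = 5 * 23 = 115.
Step 2: phi(n) = (5-1)(23-1) = 4 * 22 = 88.
Step 3: Find d = 23^(-1) mod 88 = 23.
  Verify: 23 * 23 = 529 = 1 (mod 88).
Step 4: C = 14^23 mod 115 = 14.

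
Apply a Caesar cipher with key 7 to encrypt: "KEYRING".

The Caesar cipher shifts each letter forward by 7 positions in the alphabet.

Step 1: For each letter, shift forward by 7 positions (mod 26).
  K (position 10) -> position (10+7) mod 26 = 17 -> R
  E (position 4) -> position (4+7) mod 26 = 11 -> L
  Y (position 24) -> position (24+7) mod 26 = 5 -> F
  R (position 17) -> position (17+7) mod 26 = 24 -> Y
  I (position 8) -> position (8+7) mod 26 = 15 -> P
  N (position 13) -> position (13+7) mod 26 = 20 -> U
  G (position 6) -> position (6+7) mod 26 = 13 -> N
Result: RLFYPUN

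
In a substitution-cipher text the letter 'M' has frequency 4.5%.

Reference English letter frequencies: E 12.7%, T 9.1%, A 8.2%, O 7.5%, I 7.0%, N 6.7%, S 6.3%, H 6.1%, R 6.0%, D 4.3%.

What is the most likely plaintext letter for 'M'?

Step 1: The observed frequency is 4.5%.
Step 2: Compare with English frequencies:
  E: 12.7% (difference: 8.2%)
  T: 9.1% (difference: 4.6%)
  A: 8.2% (difference: 3.7%)
  O: 7.5% (difference: 3.0%)
  I: 7.0% (difference: 2.5%)
  N: 6.7% (difference: 2.2%)
  S: 6.3% (difference: 1.8%)
  H: 6.1% (difference: 1.6%)
  R: 6.0% (difference: 1.5%)
  D: 4.3% (difference: 0.2%) <-- closest
Step 3: 'M' most likely represents 'D' (frequency 4.3%).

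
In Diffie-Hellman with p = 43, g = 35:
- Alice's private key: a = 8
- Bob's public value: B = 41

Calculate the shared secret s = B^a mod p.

Step 1: s = B^a mod p = 41^8 mod 43.
  41^1 mod 43 = 41
  41^2 mod 43 = (41 * 41) mod 43 = 4
  41^3 mod 43 = (4 * 41) mod 43 = 35
  41^4 mod 43 = (35 * 41) mod 43 = 16
  41^5 mod 43 = (16 * 41) mod 43 = 11
  41^6 mod 43 = (11 * 41) mod 43 = 21
  41^7 mod 43 = (21 * 41) mod 43 = 1
  41^8 mod 43 = (1 * 41) mod 43 = 41
Result: shared secret = 41.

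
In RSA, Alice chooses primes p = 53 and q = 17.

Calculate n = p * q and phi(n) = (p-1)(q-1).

Step 1: n = p * q = 53 * 17 = 901.
Step 2: phi(n) = (p-1)(q-1) = 52 * 16 = 832.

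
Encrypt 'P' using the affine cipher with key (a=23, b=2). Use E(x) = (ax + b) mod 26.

Step 1: Convert 'P' to number: x = 15.
Step 2: E(15) = (23 * 15 + 2) mod 26 = 347 mod 26 = 9.
Step 3: Convert 9 back to letter: J.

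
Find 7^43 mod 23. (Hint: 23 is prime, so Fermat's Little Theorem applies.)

Step 1: Since 23 is prime, by Fermat's Little Theorem: 7^22 = 1 (mod 23).
Step 2: Reduce exponent: 43 mod 22 = 21.
Step 3: So 7^43 = 7^21 (mod 23).
Step 4: 7^21 mod 23 = 10.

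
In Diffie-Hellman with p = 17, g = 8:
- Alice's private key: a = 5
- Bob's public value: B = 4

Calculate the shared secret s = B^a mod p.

Step 1: s = B^a mod p = 4^5 mod 17.
  4^1 mod 17 = 4
  4^2 mod 17 = (4 * 4) mod 17 = 16
  4^3 mod 17 = (16 * 4) mod 17 = 13
  4^4 mod 17 = (13 * 4) mod 17 = 1
  4^5 mod 17 = (1 * 4) mod 17 = 4
Result: shared secret = 4.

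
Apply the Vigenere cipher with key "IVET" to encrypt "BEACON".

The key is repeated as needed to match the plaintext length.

Step 1: Repeat key to match plaintext length:
  Plaintext: BEACON
  Key:       IVETIV
Step 2: Encrypt each letter:
  B(1) + I(8) = (1+8) mod 26 = 9 = J
  E(4) + V(21) = (4+21) mod 26 = 25 = Z
  A(0) + E(4) = (0+4) mod 26 = 4 = E
  C(2) + T(19) = (2+19) mod 26 = 21 = V
  O(14) + I(8) = (14+8) mod 26 = 22 = W
  N(13) + V(21) = (13+21) mod 26 = 8 = I
Ciphertext: JZEVWI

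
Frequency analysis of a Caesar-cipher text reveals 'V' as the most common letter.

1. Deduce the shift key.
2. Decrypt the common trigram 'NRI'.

Step 1: In English, 'E' is the most frequent letter (12.7%).
Step 2: The most frequent ciphertext letter is 'V' (position 21).
Step 3: Shift = (21 - 4) mod 26 = 17.
Step 4: Decrypt 'NRI' by shifting back 17:
  N -> W
  R -> A
  I -> R
Step 5: 'NRI' decrypts to 'WAR'.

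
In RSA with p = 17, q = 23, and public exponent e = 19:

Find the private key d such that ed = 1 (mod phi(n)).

Step 1: n = 17 * 23 = 391.
Step 2: phi(n) = 16 * 22 = 352.
Step 3: Find d such that 19 * d = 1 (mod 352).
Step 4: d = 19^(-1) mod 352 = 315.
Verification: 19 * 315 = 5985 = 17 * 352 + 1.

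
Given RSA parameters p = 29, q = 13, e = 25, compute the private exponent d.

Step 1: n = 29 * 13 = 377.
Step 2: phi(n) = 28 * 12 = 336.
Step 3: Find d such that 25 * d = 1 (mod 336).
Step 4: d = 25^(-1) mod 336 = 121.
Verification: 25 * 121 = 3025 = 9 * 336 + 1.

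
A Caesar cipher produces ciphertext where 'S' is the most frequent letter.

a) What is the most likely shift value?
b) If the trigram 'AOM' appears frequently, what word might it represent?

Step 1: In English, 'E' is the most frequent letter (12.7%).
Step 2: The most frequent ciphertext letter is 'S' (position 18).
Step 3: Shift = (18 - 4) mod 26 = 14.
Step 4: Decrypt 'AOM' by shifting back 14:
  A -> M
  O -> A
  M -> Y
Step 5: 'AOM' decrypts to 'MAY'.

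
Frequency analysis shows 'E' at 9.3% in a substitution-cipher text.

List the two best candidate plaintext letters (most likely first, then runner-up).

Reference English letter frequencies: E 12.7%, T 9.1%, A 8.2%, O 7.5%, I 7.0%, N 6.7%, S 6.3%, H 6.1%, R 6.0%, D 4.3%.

Step 1: Observed frequency of 'E' is 9.3%.
Step 2: Compute distances to each reference frequency and sort:
  T (9.1%): difference = 0.2% <-- BEST
  A (8.2%): difference = 1.1% <-- RUNNER-UP
  O (7.5%): difference = 1.8%
  I (7.0%): difference = 2.3%
  N (6.7%): difference = 2.6%
Step 3: Most likely is 'T' (9.1%, diff 0.2%); second most likely is 'A' (8.2%, diff 1.1%).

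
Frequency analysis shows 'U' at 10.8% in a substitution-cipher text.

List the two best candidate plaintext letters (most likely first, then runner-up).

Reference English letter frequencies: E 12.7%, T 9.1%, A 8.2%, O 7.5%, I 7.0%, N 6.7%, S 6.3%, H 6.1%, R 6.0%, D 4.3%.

Step 1: Observed frequency of 'U' is 10.8%.
Step 2: Compute distances to each reference frequency and sort:
  T (9.1%): difference = 1.7% <-- BEST
  E (12.7%): difference = 1.9% <-- RUNNER-UP
  A (8.2%): difference = 2.6%
  O (7.5%): difference = 3.3%
  I (7.0%): difference = 3.8%
Step 3: Most likely is 'T' (9.1%, diff 1.7%); second most likely is 'E' (12.7%, diff 1.9%).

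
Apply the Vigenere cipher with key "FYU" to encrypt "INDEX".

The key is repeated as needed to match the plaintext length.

Step 1: Repeat key to match plaintext length:
  Plaintext: INDEX
  Key:       FYUFY
Step 2: Encrypt each letter:
  I(8) + F(5) = (8+5) mod 26 = 13 = N
  N(13) + Y(24) = (13+24) mod 26 = 11 = L
  D(3) + U(20) = (3+20) mod 26 = 23 = X
  E(4) + F(5) = (4+5) mod 26 = 9 = J
  X(23) + Y(24) = (23+24) mod 26 = 21 = V
Ciphertext: NLXJV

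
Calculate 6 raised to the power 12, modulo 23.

Step 1: Compute 6^12 mod 23 step by step, reducing modulo 23 at each step.
  6^1 mod 23 = 6
  6^2 mod 23 = (6 * 6) mod 23 = 13
  6^3 mod 23 = (13 * 6) mod 23 = 9
  6^4 mod 23 = (9 * 6) mod 23 = 8
  6^5 mod 23 = (8 * 6) mod 23 = 2
  6^6 mod 23 = (2 * 6) mod 23 = 12
  6^7 mod 23 = (12 * 6) mod 23 = 3
  6^8 mod 23 = (3 * 6) mod 23 = 18
  6^9 mod 23 = (18 * 6) mod 23 = 16
  6^10 mod 23 = (16 * 6) mod 23 = 4
  6^11 mod 23 = (4 * 6) mod 23 = 1
  6^12 mod 23 = (1 * 6) mod 23 = 6
Step 2: Result = 6.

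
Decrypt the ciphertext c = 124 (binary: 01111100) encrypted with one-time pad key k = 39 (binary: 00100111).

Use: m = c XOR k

Step 1: XOR ciphertext with key:
  Ciphertext: 01111100
  Key:        00100111
  XOR:        01011011
Step 2: Plaintext = 01011011 = 91 in decimal.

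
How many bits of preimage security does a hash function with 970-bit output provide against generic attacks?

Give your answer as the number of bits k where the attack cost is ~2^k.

Step 1: The hash has a 970-bit output.
Step 2: Preimage resistance means: given a digest h(x), it should be infeasible to find any input that hashes to it.
With a 970-bit output there are 2^970 possible digests, so a generic brute-force preimage search costs about 2^970 evaluations.
Step 3: Security level = 970 bits.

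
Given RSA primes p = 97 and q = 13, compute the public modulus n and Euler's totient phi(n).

Step 1: n = p * q = 97 * 13 = 1261.
Step 2: phi(n) = (p-1)(q-1) = 96 * 12 = 1152.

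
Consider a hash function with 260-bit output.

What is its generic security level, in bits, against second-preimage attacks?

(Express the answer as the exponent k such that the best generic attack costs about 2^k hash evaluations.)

Step 1: The hash has a 260-bit output.
Step 2: Second-preimage resistance means: given a specific input x, it should be infeasible to find a different y with h(y) = h(x).
With a 260-bit output, a generic search for a second preimage costs about 2^260 evaluations (each trial matches the fixed target with probability 2^-260).
Step 3: Security level = 260 bits.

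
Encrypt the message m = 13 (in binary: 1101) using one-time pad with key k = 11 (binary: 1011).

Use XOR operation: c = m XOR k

Step 1: Write out the XOR operation bit by bit:
  Message: 1101
  Key:     1011
  XOR:     0110
Step 2: Convert to decimal: 0110 = 6.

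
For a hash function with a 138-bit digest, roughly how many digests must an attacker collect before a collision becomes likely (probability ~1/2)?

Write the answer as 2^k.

Step 1: The birthday paradox gives collision probability ~50% after sqrt(2^n) = 2^(n/2) hashes.
Step 2: For 138-bit output: 2^(138/2) = 2^69.
Step 3: Approximately 2^69 hash computations needed.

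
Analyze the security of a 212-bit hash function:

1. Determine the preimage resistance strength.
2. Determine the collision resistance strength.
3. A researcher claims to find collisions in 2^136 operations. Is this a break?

Step 1: Preimage resistance requires brute-force of 2^212 operations.
Step 2: Collision resistance (birthday bound) = 2^(212/2) = 2^106.
Step 3: The claimed attack costs 2^136 operations.
Step 4: Since 2^136 >= 2^106, the claimed attack is no faster than the generic birthday attack, so this does not break collision resistance.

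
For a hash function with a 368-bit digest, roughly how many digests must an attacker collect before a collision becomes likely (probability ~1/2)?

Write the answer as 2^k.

Step 1: The birthday paradox gives collision probability ~50% after sqrt(2^n) = 2^(n/2) hashes.
Step 2: For 368-bit output: 2^(368/2) = 2^184.
Step 3: Approximately 2^184 hash computations needed.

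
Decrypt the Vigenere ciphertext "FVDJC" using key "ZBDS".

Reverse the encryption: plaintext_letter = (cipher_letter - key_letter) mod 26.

Step 1: Extend key: ZBDSZ
Step 2: Decrypt each letter (c - k) mod 26:
  F(5) - Z(25) = (5-25) mod 26 = 6 = G
  V(21) - B(1) = (21-1) mod 26 = 20 = U
  D(3) - D(3) = (3-3) mod 26 = 0 = A
  J(9) - S(18) = (9-18) mod 26 = 17 = R
  C(2) - Z(25) = (2-25) mod 26 = 3 = D
Plaintext: GUARD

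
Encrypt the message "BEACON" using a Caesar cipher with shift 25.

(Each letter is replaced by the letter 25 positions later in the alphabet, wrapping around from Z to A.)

Step 1: For each letter, shift forward by 25 positions (mod 26).
  B (position 1) -> position (1+25) mod 26 = 0 -> A
  E (position 4) -> position (4+25) mod 26 = 3 -> D
  A (position 0) -> position (0+25) mod 26 = 25 -> Z
  C (position 2) -> position (2+25) mod 26 = 1 -> B
  O (position 14) -> position (14+25) mod 26 = 13 -> N
  N (position 13) -> position (13+25) mod 26 = 12 -> M
Result: ADZBNM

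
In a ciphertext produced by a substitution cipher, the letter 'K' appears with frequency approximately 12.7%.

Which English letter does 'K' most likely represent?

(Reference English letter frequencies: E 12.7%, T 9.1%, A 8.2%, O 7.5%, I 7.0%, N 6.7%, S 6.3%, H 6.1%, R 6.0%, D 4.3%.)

Step 1: The observed frequency is 12.7%.
Step 2: Compare with English frequencies:
  E: 12.7% (difference: 0.0%) <-- closest
  T: 9.1% (difference: 3.6%)
  A: 8.2% (difference: 4.5%)
  O: 7.5% (difference: 5.2%)
  I: 7.0% (difference: 5.7%)
  N: 6.7% (difference: 6.0%)
  S: 6.3% (difference: 6.4%)
  H: 6.1% (difference: 6.6%)
  R: 6.0% (difference: 6.7%)
  D: 4.3% (difference: 8.4%)
Step 3: 'K' most likely represents 'E' (frequency 12.7%).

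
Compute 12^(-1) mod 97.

Step 1: We need x such that 12 * x = 1 (mod 97).
Step 2: Using the extended Euclidean algorithm or trial:
  12 * 89 = 1068 = 11 * 97 + 1.
Step 3: Since 1068 mod 97 = 1, the inverse is x = 89.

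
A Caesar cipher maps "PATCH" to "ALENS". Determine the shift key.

Step 1: Compare first letters: P (position 15) -> A (position 0).
Step 2: Shift = (0 - 15) mod 26 = 11.
The shift value is 11.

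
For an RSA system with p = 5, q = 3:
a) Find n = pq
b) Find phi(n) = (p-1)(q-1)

Step 1: n = p * q = 5 * 3 = 15.
Step 2: phi(n) = (p-1)(q-1) = 4 * 2 = 8.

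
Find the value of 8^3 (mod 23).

Step 1: Compute 8^3 mod 23 step by step, reducing modulo 23 at each step.
  8^1 mod 23 = 8
  8^2 mod 23 = (8 * 8) mod 23 = 18
  8^3 mod 23 = (18 * 8) mod 23 = 6
Step 2: Result = 6.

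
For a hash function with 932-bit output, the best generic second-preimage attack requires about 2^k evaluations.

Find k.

Step 1: The hash has a 932-bit output.
Step 2: Second-preimage resistance means: given a specific input x, it should be infeasible to find a different y with h(y) = h(x).
With a 932-bit output, a generic search for a second preimage costs about 2^932 evaluations (each trial matches the fixed target with probability 2^-932).
Step 3: Security level = 932 bits.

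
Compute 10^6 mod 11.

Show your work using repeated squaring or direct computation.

Step 1: Compute 10^6 mod 11 step by step, reducing modulo 11 at each step.
  10^1 mod 11 = 10
  10^2 mod 11 = (10 * 10) mod 11 = 1
  10^3 mod 11 = (1 * 10) mod 11 = 10
  10^4 mod 11 = (10 * 10) mod 11 = 1
  10^5 mod 11 = (1 * 10) mod 11 = 10
  10^6 mod 11 = (10 * 10) mod 11 = 1
Step 2: Result = 1.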